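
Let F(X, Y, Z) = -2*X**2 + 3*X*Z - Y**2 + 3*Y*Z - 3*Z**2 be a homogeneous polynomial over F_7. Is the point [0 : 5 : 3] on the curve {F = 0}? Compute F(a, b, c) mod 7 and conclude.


F(0,5,3) ≡ 0 (mod 7); P is on the curve.

Evaluate F(0, 5, 3) term-by-term (mod 7).
  -2*X**2 ↦ -2·0·1·1 = 0
  3*X*Z ↦ 3·0·1·3 = 0
  -Y**2 ↦ -1·1·25·1 = -25
  3*Y*Z ↦ 3·1·5·3 = 45
  -3*Z**2 ↦ -3·1·1·9 = -27
Sum: F(0, 5, 3) = (0) + (0) + (-25) + (45) + (-27) = -7.
Reducing mod 7: -7 ≡ 0 (mod 7).
Since F(a, b, c) ≡ 0 (mod 7), P lies on the curve.


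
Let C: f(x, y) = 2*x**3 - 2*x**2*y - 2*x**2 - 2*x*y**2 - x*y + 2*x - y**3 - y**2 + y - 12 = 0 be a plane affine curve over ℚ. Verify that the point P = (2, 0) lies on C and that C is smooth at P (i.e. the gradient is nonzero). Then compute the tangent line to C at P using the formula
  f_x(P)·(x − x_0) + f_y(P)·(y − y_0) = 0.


Tangent line at P: 18*x - 9*y - 36 = 0.

Step 1: f(2, 0) = 0, so P lies on C.
Step 2: partial derivatives
  f_x(x, y) = 6*x**2 - 4*x*y - 4*x - 2*y**2 - y + 2, f_y(x, y) = -2*x**2 - 4*x*y - x - 3*y**2 - 2*y + 1.
  f_x(P) = 18, f_y(P) = -9 (gradient nonzero, so P is smooth).
Step 3: tangent line at P: 18·(x − 2) + -9·(y − 0) = 0.
Expanding: 18*x - 9*y - 36 = 0.


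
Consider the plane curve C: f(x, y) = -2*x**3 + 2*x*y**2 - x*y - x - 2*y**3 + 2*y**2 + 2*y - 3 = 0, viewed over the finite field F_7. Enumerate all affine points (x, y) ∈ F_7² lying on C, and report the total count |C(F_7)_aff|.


Affine F_7-points: {(0, 2), (0, 4), (1, 3), (2, 0), (2, 3), (3, 6), (4, 3), (6, 0)}; count = 8.

For each of the 49 pairs (x, y) ∈ F_7², evaluate f(x, y) mod 7. Record the zeros.
  x = 0: [0↦4, 1↦6, 2↦0, 3↦2, 4↦0, 5↦3, 6↦6]  zeros at y ∈ {2, 4}
  x = 1: [0↦1, 1↦4, 2↦3, 3↦0, 4↦4, 5↦3, 6↦6]  zeros at y ∈ {3}
  x = 2: [0↦0, 1↦4, 2↦1, 3↦0, 4↦3, 5↦5, 6↦1]  zeros at y ∈ {0, 3}
  x = 3: [0↦3, 1↦1, 2↦3, 3↦4, 4↦6, 5↦4, 6↦0]  zeros at y ∈ {6}
  x = 4: [0↦5, 1↦4, 2↦4, 3↦0, 4↦1, 5↦2, 6↦5]  zeros at y ∈ {3}
  x = 5: [0↦1, 1↦1, 2↦6, 3↦4, 4↦4, 5↦1, 6↦4]  zeros at y ∈ ∅
  x = 6: [0↦0, 1↦1, 2↦4, 3↦4, 4↦3, 5↦3, 6↦6]  zeros at y ∈ {0}
Collecting zeros: affine points = {(0, 2), (0, 4), (1, 3), (2, 0), (2, 3), (3, 6), (4, 3), (6, 0)}.
Total count |C(F_7)_aff| = 8.


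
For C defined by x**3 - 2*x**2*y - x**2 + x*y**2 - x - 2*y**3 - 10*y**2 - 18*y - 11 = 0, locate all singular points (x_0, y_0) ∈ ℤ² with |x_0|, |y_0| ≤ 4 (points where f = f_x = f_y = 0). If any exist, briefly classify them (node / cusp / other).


Singular points: {(-1, -2)}; classification: cusp.

Compute partial derivatives:
  f_x = 3*x**2 - 4*x*y - 2*x + y**2 - 1.
  f_y = -2*x**2 + 2*x*y - 6*y**2 - 20*y - 18.
Scan x_0 ∈ {−4, ..., 4}. For each x_0, f_y(x_0, y) is a polynomial in y; find its integer roots y ∈ {−4, ..., 4}, then test f_x and f at those candidates.
  x = -4: f_y(-4, y) = -6*y**2 - 28*y - 50; no integer root y with |y| ≤ 4.
  x = -3: f_y(-3, y) = -6*y**2 - 26*y - 36; no integer root y with |y| ≤ 4.
  x = -2: f_y(-2, y) = -6*y**2 - 24*y - 26; no integer root y with |y| ≤ 4.
  x = -1: f_y(-1, y) = -6*y**2 - 22*y - 20; vanishes at y ∈ {-2}. (-1, -2): f_x = 0, f = 0 — SINGULAR.
  x = 0: f_y(0, y) = -6*y**2 - 20*y - 18; no integer root y with |y| ≤ 4.
  x = 1: f_y(1, y) = -6*y**2 - 18*y - 20; no integer root y with |y| ≤ 4.
  x = 2: f_y(2, y) = -6*y**2 - 16*y - 26; no integer root y with |y| ≤ 4.
  x = 3: f_y(3, y) = -6*y**2 - 14*y - 36; no integer root y with |y| ≤ 4.
  x = 4: f_y(4, y) = -6*y**2 - 12*y - 50; no integer root y with |y| ≤ 4.
Only singular point on the grid: (-1, -2).
Classify: substitute x = -1 + u, y = -2 + v and expand: f = u**3 - 2*u**2*v + u*v**2 - 2*v**3 + v**2.
No constant or linear terms (consistent with a singular point). Quadratic part: v**2. Cubic part: u**3 - 2*u**2*v + u*v**2 - 2*v**3.
The quadratic part v**2 is a perfect square, so there is a single (double) tangent line v = 0, i.e. y = -2. Restricting the cubic part to that line (v = 0) leaves u**3 ≠ 0, so f is not divisible by v and the branch is v² ≈ -u**3 to lowest order — this is a cusp.
Classification: cusp.


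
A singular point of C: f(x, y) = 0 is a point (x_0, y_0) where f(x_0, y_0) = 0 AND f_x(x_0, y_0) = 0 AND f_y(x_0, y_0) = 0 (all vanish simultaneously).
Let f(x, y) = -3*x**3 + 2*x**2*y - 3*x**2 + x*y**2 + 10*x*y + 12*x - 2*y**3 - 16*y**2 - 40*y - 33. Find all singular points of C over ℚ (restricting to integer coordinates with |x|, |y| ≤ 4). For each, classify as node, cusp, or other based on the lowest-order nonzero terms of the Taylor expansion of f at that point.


Singular points: {(-1, -3)}; classification: cusp.

Compute partial derivatives:
  f_x = -9*x**2 + 4*x*y - 6*x + y**2 + 10*y + 12.
  f_y = 2*x**2 + 2*x*y + 10*x - 6*y**2 - 32*y - 40.
Scan x_0 ∈ {−4, ..., 4}. For each x_0, f_y(x_0, y) is a polynomial in y; find its integer roots y ∈ {−4, ..., 4}, then test f_x and f at those candidates.
  x = -4: f_y(-4, y) = -6*y**2 - 40*y - 48; no integer root y with |y| ≤ 4.
  x = -3: f_y(-3, y) = -6*y**2 - 38*y - 52; vanishes at y ∈ {-2}. (-3, -2): f_x = -43 ≠ 0.
  x = -2: f_y(-2, y) = -6*y**2 - 36*y - 52; no integer root y with |y| ≤ 4.
  x = -1: f_y(-1, y) = -6*y**2 - 34*y - 48; vanishes at y ∈ {-3}. (-1, -3): f_x = 0, f = 0 — SINGULAR.
  x = 0: f_y(0, y) = -6*y**2 - 32*y - 40; vanishes at y ∈ {-2}. (0, -2): f_x = -4 ≠ 0.
  x = 1: f_y(1, y) = -6*y**2 - 30*y - 28; no integer root y with |y| ≤ 4.
  x = 2: f_y(2, y) = -6*y**2 - 28*y - 12; no integer root y with |y| ≤ 4.
  x = 3: f_y(3, y) = -6*y**2 - 26*y + 8; no integer root y with |y| ≤ 4.
  x = 4: f_y(4, y) = -6*y**2 - 24*y + 32; no integer root y with |y| ≤ 4.
Only singular point on the grid: (-1, -3).
Classify: substitute x = -1 + u, y = -3 + v and expand: f = -3*u**3 + 2*u**2*v + u*v**2 - 2*v**3 + v**2.
No constant or linear terms (consistent with a singular point). Quadratic part: v**2. Cubic part: -3*u**3 + 2*u**2*v + u*v**2 - 2*v**3.
The quadratic part v**2 is a perfect square, so there is a single (double) tangent line v = 0, i.e. y = -3. Restricting the cubic part to that line (v = 0) leaves -3*u**3 ≠ 0, so f is not divisible by v and the branch is v² ≈ 3*u**3 to lowest order — this is a cusp.
Classification: cusp.


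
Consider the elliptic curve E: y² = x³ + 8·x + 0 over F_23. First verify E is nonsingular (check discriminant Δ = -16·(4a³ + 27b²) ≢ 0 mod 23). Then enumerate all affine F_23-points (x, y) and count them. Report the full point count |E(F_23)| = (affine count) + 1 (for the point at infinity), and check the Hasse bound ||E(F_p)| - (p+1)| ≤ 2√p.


Affine points = {(0, 0), (1, 3), (1, 20), (2, 1), (2, 22), (4, 2), (4, 21), (5, 2), (5, 21), (7, 10), (7, 13), (8, 1), (8, 22), (11, 4), (11, 19), (13, 1), (13, 22), (14, 2), (14, 21), (17, 9), (17, 14), (20, 8), (20, 15)}; affine count = 23; |E(F_23)| = 24.

Discriminant check: Δ ∝ 4a³ + 27b² = 4·8³ + 27·0² = 4·512 + 27·0 ≡ 1 (mod 23). Nonzero ⇒ E is nonsingular.
For each x ∈ F_23, compute rhs = x³ + 8·x + 0 mod 23, then count y ∈ F_23 with y² ≡ rhs.
  x = 0: rhs = 0, matching y values: 0 (1 points).
  x = 1: rhs = 9, matching y values: 3, 20 (2 points).
  x = 2: rhs = 1, matching y values: 1, 22 (2 points).
  x = 3: rhs = 5, matching y values: none (0 points).
  x = 4: rhs = 4, matching y values: 2, 21 (2 points).
  x = 5: rhs = 4, matching y values: 2, 21 (2 points).
  x = 6: rhs = 11, matching y values: none (0 points).
  x = 7: rhs = 8, matching y values: 10, 13 (2 points).
  x = 8: rhs = 1, matching y values: 1, 22 (2 points).
  x = 9: rhs = 19, matching y values: none (0 points).
  x = 10: rhs = 22, matching y values: none (0 points).
  x = 11: rhs = 16, matching y values: 4, 19 (2 points).
  x = 12: rhs = 7, matching y values: none (0 points).
  x = 13: rhs = 1, matching y values: 1, 22 (2 points).
  x = 14: rhs = 4, matching y values: 2, 21 (2 points).
  x = 15: rhs = 22, matching y values: none (0 points).
  x = 16: rhs = 15, matching y values: none (0 points).
  x = 17: rhs = 12, matching y values: 9, 14 (2 points).
  x = 18: rhs = 19, matching y values: none (0 points).
  x = 19: rhs = 19, matching y values: none (0 points).
  x = 20: rhs = 18, matching y values: 8, 15 (2 points).
  x = 21: rhs = 22, matching y values: none (0 points).
  x = 22: rhs = 14, matching y values: none (0 points).
Total affine count: 23.
Full point count |E(F_23)| = 23 + 1 = 24.
Hasse bound: |24 − (23+1)| = |0| = 0 ≤ 2√23 ≈ 9.5917 ✓.


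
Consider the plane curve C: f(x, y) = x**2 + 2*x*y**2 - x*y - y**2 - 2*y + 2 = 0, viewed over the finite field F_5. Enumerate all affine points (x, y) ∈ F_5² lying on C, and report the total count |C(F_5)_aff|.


Affine F_5-points: {(2, 1), (2, 2)}; count = 2.

For each of the 25 pairs (x, y) ∈ F_5², evaluate f(x, y) mod 5. Record the zeros.
  x = 0: [0↦2, 1↦4, 2↦4, 3↦2, 4↦3]  zeros at y ∈ ∅
  x = 1: [0↦3, 1↦1, 2↦1, 3↦3, 4↦2]  zeros at y ∈ ∅
  x = 2: [0↦1, 1↦0, 2↦0, 3↦1, 4↦3]  zeros at y ∈ {1, 2}
  x = 3: [0↦1, 1↦1, 2↦1, 3↦1, 4↦1]  zeros at y ∈ ∅
  x = 4: [0↦3, 1↦4, 2↦4, 3↦3, 4↦1]  zeros at y ∈ ∅
Collecting zeros: affine points = {(2, 1), (2, 2)}.
Total count |C(F_5)_aff| = 2.


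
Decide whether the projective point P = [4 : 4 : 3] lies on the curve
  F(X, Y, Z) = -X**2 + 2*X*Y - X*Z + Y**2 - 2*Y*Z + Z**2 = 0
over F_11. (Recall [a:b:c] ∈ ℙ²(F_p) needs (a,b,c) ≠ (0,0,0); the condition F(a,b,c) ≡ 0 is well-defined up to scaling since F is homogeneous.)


F(4,4,3) ≡ 5 (mod 11); P is NOT on the curve.

Evaluate F(4, 4, 3) term-by-term (mod 11).
  -X**2 ↦ -1·16·1·1 = -16
  2*X*Y ↦ 2·4·4·1 = 32
  -X*Z ↦ -1·4·1·3 = -12
  Y**2 ↦ 1·1·16·1 = 16
  -2*Y*Z ↦ -2·1·4·3 = -24
  Z**2 ↦ 1·1·1·9 = 9
Sum: F(4, 4, 3) = (-16) + (32) + (-12) + (16) + (-24) + (9) = 5.
Reducing mod 11: 5 ≡ 5 (mod 11).
Since F(a, b, c) ≡ 5 ≠ 0 (mod 11), P does NOT lie on the curve.


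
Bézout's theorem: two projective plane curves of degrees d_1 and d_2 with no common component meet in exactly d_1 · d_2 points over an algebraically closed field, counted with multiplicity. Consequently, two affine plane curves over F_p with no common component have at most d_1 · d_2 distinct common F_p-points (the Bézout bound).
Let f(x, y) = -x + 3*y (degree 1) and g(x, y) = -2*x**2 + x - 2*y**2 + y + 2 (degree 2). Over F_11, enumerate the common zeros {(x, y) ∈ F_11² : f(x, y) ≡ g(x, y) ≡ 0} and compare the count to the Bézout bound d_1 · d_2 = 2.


Common zeros: {(8, 10)}; count = 1; Bézout bound = 2.

deg(f) = 1, deg(g) = 2, so Bézout bound = 2.
Scan x ∈ F_11. For each x, list the y ∈ F_11 with f(x, y) ≡ 0 and those with g(x, y) ≡ 0 (mod 11); the common zeros in that column are the intersection.
  x = 0: f ≡ 0 at y ∈ {0}; g ≡ 0 at y ∈ ∅; common: ∅.
  x = 1: f ≡ 0 at y ∈ {4}; g ≡ 0 at y ∈ {1, 5}; common: ∅.
  x = 2: f ≡ 0 at y ∈ {8}; g ≡ 0 at y ∈ ∅; common: ∅.
  x = 3: f ≡ 0 at y ∈ {1}; g ≡ 0 at y ∈ ∅; common: ∅.
  x = 4: f ≡ 0 at y ∈ {5}; g ≡ 0 at y ∈ ∅; common: ∅.
  x = 5: f ≡ 0 at y ∈ {9}; g ≡ 0 at y ∈ {1, 5}; common: ∅.
  x = 6: f ≡ 0 at y ∈ {2}; g ≡ 0 at y ∈ ∅; common: ∅.
  x = 7: f ≡ 0 at y ∈ {6}; g ≡ 0 at y ∈ {8, 9}; common: ∅.
  x = 8: f ≡ 0 at y ∈ {10}; g ≡ 0 at y ∈ {7, 10}; common: {10}.
  x = 9: f ≡ 0 at y ∈ {3}; g ≡ 0 at y ∈ {7, 10}; common: ∅.
  x = 10: f ≡ 0 at y ∈ {7}; g ≡ 0 at y ∈ {8, 9}; common: ∅.
Collecting: common zeros = {(8, 10)}, so the count is 1.
Comparison with the Bézout bound: 1 ≤ 2 = deg(f)·deg(g), as expected for curves with no common component (the affine F_11-count falls short of the bound because intersections may lie at infinity, over extension fields, or carry multiplicity).


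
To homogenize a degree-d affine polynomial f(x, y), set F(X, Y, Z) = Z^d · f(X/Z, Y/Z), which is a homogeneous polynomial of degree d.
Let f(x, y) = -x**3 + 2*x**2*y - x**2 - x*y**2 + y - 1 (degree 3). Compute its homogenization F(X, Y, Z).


F(X, Y, Z) = -X**3 + 2*X**2*Y - X**2*Z - X*Y**2 + Y*Z**2 - Z**3

deg(f) = 3.
Substitute x = X/Z, y = Y/Z into f, then multiply by Z^3.
  monomial -1·x^3·y^0 ↦ -1·X^3·Y^0·Z^0.
  monomial 2·x^2·y^1 ↦ 2·X^2·Y^1·Z^0.
  monomial -1·x^2·y^0 ↦ -1·X^2·Y^0·Z^1.
  monomial -1·x^1·y^2 ↦ -1·X^1·Y^2·Z^0.
  monomial 1·x^0·y^1 ↦ 1·X^0·Y^1·Z^2.
  monomial -1·x^0·y^0 ↦ -1·X^0·Y^0·Z^3.
Collecting: F(X, Y, Z) = -X**3 + 2*X**2*Y - X**2*Z - X*Y**2 + Y*Z**2 - Z**3.


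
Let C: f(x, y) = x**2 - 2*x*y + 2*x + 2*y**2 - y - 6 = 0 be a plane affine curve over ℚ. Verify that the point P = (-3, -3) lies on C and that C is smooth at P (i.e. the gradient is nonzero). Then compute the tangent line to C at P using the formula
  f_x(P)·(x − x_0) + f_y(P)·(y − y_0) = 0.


Tangent line at P: 2*x - 7*y - 15 = 0.

Step 1: f(-3, -3) = 0, so P lies on C.
Step 2: partial derivatives
  f_x(x, y) = 2*x - 2*y + 2, f_y(x, y) = -2*x + 4*y - 1.
  f_x(P) = 2, f_y(P) = -7 (gradient nonzero, so P is smooth).
Step 3: tangent line at P: 2·(x − -3) + -7·(y − -3) = 0.
Expanding: 2*x - 7*y - 15 = 0.


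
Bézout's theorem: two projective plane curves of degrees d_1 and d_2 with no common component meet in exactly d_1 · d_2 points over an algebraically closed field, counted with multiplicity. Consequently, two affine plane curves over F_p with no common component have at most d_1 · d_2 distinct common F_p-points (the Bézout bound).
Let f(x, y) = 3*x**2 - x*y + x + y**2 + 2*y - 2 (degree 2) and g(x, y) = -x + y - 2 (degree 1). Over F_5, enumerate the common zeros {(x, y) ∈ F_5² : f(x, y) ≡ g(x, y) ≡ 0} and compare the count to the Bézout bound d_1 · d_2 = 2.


Common zeros: ∅; count = 0; Bézout bound = 2.

deg(f) = 2, deg(g) = 1, so Bézout bound = 2.
Scan x ∈ F_5. For each x, list the y ∈ F_5 with f(x, y) ≡ 0 and those with g(x, y) ≡ 0 (mod 5); the common zeros in that column are the intersection.
  x = 0: f ≡ 0 at y ∈ ∅; g ≡ 0 at y ∈ {2}; common: ∅.
  x = 1: f ≡ 0 at y ∈ ∅; g ≡ 0 at y ∈ {3}; common: ∅.
  x = 2: f ≡ 0 at y ∈ ∅; g ≡ 0 at y ∈ {4}; common: ∅.
  x = 3: f ≡ 0 at y ∈ {2, 4}; g ≡ 0 at y ∈ {0}; common: ∅.
  x = 4: f ≡ 0 at y ∈ {0, 2}; g ≡ 0 at y ∈ {1}; common: ∅.
Collecting: common zeros = ∅, so the count is 0.
Comparison with the Bézout bound: 0 ≤ 2 = deg(f)·deg(g), as expected for curves with no common component (the affine F_5-count falls short of the bound because intersections may lie at infinity, over extension fields, or carry multiplicity).


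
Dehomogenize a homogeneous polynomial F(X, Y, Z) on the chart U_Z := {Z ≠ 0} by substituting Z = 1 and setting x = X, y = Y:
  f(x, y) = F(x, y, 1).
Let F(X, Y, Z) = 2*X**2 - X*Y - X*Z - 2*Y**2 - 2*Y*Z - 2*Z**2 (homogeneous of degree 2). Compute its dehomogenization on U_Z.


f(x, y) = 2*x**2 - x*y - x - 2*y**2 - 2*y - 2

On U_Z we set Z = 1. Each monomial c·X^i·Y^j·Z^k in F becomes c·x^i·y^j·1^k = c·x^i·y^j.
Substituting Z = 1: F(X, Y, 1) = 2*x**2 - x*y - x - 2*y**2 - 2*y - 2.
Note: deg(f) ≤ deg(F) = 2; strict inequality happens when F is divisible by Z (lost terms).


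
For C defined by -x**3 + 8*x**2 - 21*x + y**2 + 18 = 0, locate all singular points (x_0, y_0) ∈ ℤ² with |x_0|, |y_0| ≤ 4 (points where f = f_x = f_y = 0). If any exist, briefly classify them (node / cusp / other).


Singular points: {(3, 0)}; classification: node.

Compute partial derivatives:
  f_x = -3*x**2 + 16*x - 21.
  f_y = 2*y.
Scan x_0 ∈ {−4, ..., 4}. For each x_0, f_y(x_0, y) is a polynomial in y; find its integer roots y ∈ {−4, ..., 4}, then test f_x and f at those candidates.
  x = -4: f_y(-4, y) = 2*y; vanishes at y ∈ {0}. (-4, 0): f_x = -133 ≠ 0.
  x = -3: f_y(-3, y) = 2*y; vanishes at y ∈ {0}. (-3, 0): f_x = -96 ≠ 0.
  x = -2: f_y(-2, y) = 2*y; vanishes at y ∈ {0}. (-2, 0): f_x = -65 ≠ 0.
  x = -1: f_y(-1, y) = 2*y; vanishes at y ∈ {0}. (-1, 0): f_x = -40 ≠ 0.
  x = 0: f_y(0, y) = 2*y; vanishes at y ∈ {0}. (0, 0): f_x = -21 ≠ 0.
  x = 1: f_y(1, y) = 2*y; vanishes at y ∈ {0}. (1, 0): f_x = -8 ≠ 0.
  x = 2: f_y(2, y) = 2*y; vanishes at y ∈ {0}. (2, 0): f_x = -1 ≠ 0.
  x = 3: f_y(3, y) = 2*y; vanishes at y ∈ {0}. (3, 0): f_x = 0, f = 0 — SINGULAR.
  x = 4: f_y(4, y) = 2*y; vanishes at y ∈ {0}. (4, 0): f_x = -5 ≠ 0.
Only singular point on the grid: (3, 0).
Classify: substitute x = 3 + u, y = 0 + v and expand: f = -u**3 - u**2 + v**2.
No constant or linear terms (consistent with a singular point). Quadratic part: -u**2 + v**2. Cubic part: -u**3.
The quadratic part v**2 - u**2 = (v − u)(v + u) splits into two distinct linear factors, so there are two distinct tangent lines y − 0 = ±(x − 3) — this is a node (ordinary double point).
Classification: node.


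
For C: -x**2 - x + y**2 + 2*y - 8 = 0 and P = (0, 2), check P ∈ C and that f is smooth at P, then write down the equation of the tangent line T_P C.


Tangent line at P: -x + 6*y - 12 = 0.

Step 1: f(0, 2) = 0, so P lies on C.
Step 2: partial derivatives
  f_x(x, y) = -2*x - 1, f_y(x, y) = 2*y + 2.
  f_x(P) = -1, f_y(P) = 6 (gradient nonzero, so P is smooth).
Step 3: tangent line at P: -1·(x − 0) + 6·(y − 2) = 0.
Expanding: -x + 6*y - 12 = 0.


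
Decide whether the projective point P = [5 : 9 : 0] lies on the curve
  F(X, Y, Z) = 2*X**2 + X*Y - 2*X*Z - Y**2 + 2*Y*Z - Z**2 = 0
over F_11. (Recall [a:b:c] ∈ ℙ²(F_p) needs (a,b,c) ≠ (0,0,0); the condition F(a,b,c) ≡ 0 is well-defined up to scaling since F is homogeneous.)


F(5,9,0) ≡ 3 (mod 11); P is NOT on the curve.

Evaluate F(5, 9, 0) term-by-term (mod 11).
  2*X**2 ↦ 2·25·1·1 = 50
  X*Y ↦ 1·5·9·1 = 45
  -2*X*Z ↦ -2·5·1·0 = 0
  -Y**2 ↦ -1·1·81·1 = -81
  2*Y*Z ↦ 2·1·9·0 = 0
  -Z**2 ↦ -1·1·1·0 = 0
Sum: F(5, 9, 0) = (50) + (45) + (0) + (-81) + (0) + (0) = 14.
Reducing mod 11: 14 ≡ 3 (mod 11).
Since F(a, b, c) ≡ 3 ≠ 0 (mod 11), P does NOT lie on the curve.


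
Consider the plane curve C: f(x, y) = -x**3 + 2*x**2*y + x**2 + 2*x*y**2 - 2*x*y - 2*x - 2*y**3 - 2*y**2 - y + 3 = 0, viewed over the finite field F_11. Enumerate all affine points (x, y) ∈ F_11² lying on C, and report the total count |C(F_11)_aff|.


Affine F_11-points: {(2, 7), (3, 9), (7, 9), (7, 10), (9, 1), (9, 9)}; count = 6.

For each of the 121 pairs (x, y) ∈ F_11², evaluate f(x, y) mod 11. Record the zeros.
  x = 0: [0↦3, 1↦9, 2↦10, 3↦5, 4↦4, 5↦6, 6↦10, 7↦4, 8↦9, 9↦2, 10↦4]  zeros at y ∈ ∅
  x = 1: [0↦1, 1↦9, 2↦5, 3↦10, 4↦1, 5↦10, 6↦3, 7↦1, 8↦3, 9↦8, 10↦4]  zeros at y ∈ ∅
  x = 2: [0↦6, 1↦9, 2↦4, 3↦1, 4↦10, 5↦8, 6↦5, 7↦0, 8↦3, 9↦2, 10↦7]  zeros at y ∈ {7}
  x = 3: [0↦1, 1↦3, 2↦1, 3↦5, 4↦3, 5↦5, 6↦10, 7↦6, 8↦3, 9↦0, 10↦7]  zeros at y ∈ {9}
  x = 4: [0↦2, 1↦7, 2↦1, 3↦5, 4↦7, 5↦6, 6↦1, 7↦2, 8↦8, 9↦7, 10↦9]  zeros at y ∈ ∅
  x = 5: [0↦3, 1↦4, 2↦9, 3↦6, 4↦5, 5↦5, 6↦5, 7↦4, 8↦1, 9↦6, 10↦7]  zeros at y ∈ ∅
  x = 6: [0↦9, 1↦10, 2↦8, 3↦2, 4↦2, 5↦7, 6↦5, 7↦6, 8↦9, 9↦2, 10↦6]  zeros at y ∈ ∅
  x = 7: [0↦3, 1↦8, 2↦3, 3↦9, 4↦3, 5↦6, 6↦6, 7↦2, 8↦4, 9↦0, 10↦0]  zeros at y ∈ {9, 10}
  x = 8: [0↦1, 1↦3, 2↦10, 3↦10, 4↦2, 5↦7, 6↦2, 7↦8, 8↦2, 9↦5, 10↦5]  zeros at y ∈ ∅
  x = 9: [0↦8, 1↦0, 2↦1, 3↦10, 4↦4, 5↦4, 6↦9, 7↦7, 8↦8, 9↦0, 10↦4]  zeros at y ∈ {1, 9}
  x = 10: [0↦7, 1↦4, 2↦3, 3↦3, 4↦3, 5↦2, 6↦10, 7↦4, 8↦5, 9↦1, 10↦2]  zeros at y ∈ ∅
Collecting zeros: affine points = {(2, 7), (3, 9), (7, 9), (7, 10), (9, 1), (9, 9)}.
Total count |C(F_11)_aff| = 6.


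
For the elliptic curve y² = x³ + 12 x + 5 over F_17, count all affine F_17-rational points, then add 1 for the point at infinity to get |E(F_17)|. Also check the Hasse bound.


Affine points = {(1, 1), (1, 16), (3, 0), (4, 7), (4, 10), (6, 2), (6, 15), (8, 1), (8, 16), (9, 3), (9, 14), (16, 3), (16, 14)}; affine count = 13; |E(F_17)| = 14.

Discriminant check: Δ ∝ 4a³ + 27b² = 4·12³ + 27·5² = 4·1728 + 27·25 ≡ 5 (mod 17). Nonzero ⇒ E is nonsingular.
For each x ∈ F_17, compute rhs = x³ + 12·x + 5 mod 17, then count y ∈ F_17 with y² ≡ rhs.
  x = 0: rhs = 5, matching y values: none (0 points).
  x = 1: rhs = 1, matching y values: 1, 16 (2 points).
  x = 2: rhs = 3, matching y values: none (0 points).
  x = 3: rhs = 0, matching y values: 0 (1 points).
  x = 4: rhs = 15, matching y values: 7, 10 (2 points).
  x = 5: rhs = 3, matching y values: none (0 points).
  x = 6: rhs = 4, matching y values: 2, 15 (2 points).
  x = 7: rhs = 7, matching y values: none (0 points).
  x = 8: rhs = 1, matching y values: 1, 16 (2 points).
  x = 9: rhs = 9, matching y values: 3, 14 (2 points).
  x = 10: rhs = 3, matching y values: none (0 points).
  x = 11: rhs = 6, matching y values: none (0 points).
  x = 12: rhs = 7, matching y values: none (0 points).
  x = 13: rhs = 12, matching y values: none (0 points).
  x = 14: rhs = 10, matching y values: none (0 points).
  x = 15: rhs = 7, matching y values: none (0 points).
  x = 16: rhs = 9, matching y values: 3, 14 (2 points).
Total affine count: 13.
Full point count |E(F_17)| = 13 + 1 = 14.
Hasse bound: |14 − (17+1)| = |-4| = 4 ≤ 2√17 ≈ 8.2462 ✓.


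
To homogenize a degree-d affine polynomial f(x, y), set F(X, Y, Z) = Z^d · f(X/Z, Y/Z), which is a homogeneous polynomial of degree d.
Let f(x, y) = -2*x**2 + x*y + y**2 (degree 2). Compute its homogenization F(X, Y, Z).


F(X, Y, Z) = -2*X**2 + X*Y + Y**2

deg(f) = 2.
Substitute x = X/Z, y = Y/Z into f, then multiply by Z^2.
  monomial -2·x^2·y^0 ↦ -2·X^2·Y^0·Z^0.
  monomial 1·x^1·y^1 ↦ 1·X^1·Y^1·Z^0.
  monomial 1·x^0·y^2 ↦ 1·X^0·Y^2·Z^0.
Collecting: F(X, Y, Z) = -2*X**2 + X*Y + Y**2.


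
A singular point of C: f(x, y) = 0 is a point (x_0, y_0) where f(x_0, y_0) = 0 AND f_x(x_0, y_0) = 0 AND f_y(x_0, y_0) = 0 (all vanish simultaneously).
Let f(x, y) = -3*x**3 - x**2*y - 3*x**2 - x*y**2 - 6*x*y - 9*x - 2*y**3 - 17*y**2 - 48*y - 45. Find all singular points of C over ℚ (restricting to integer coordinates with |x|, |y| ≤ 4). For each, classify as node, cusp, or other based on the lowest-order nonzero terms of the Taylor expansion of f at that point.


Singular points: {(0, -3)}; classification: cusp.

Compute partial derivatives:
  f_x = -9*x**2 - 2*x*y - 6*x - y**2 - 6*y - 9.
  f_y = -x**2 - 2*x*y - 6*x - 6*y**2 - 34*y - 48.
Scan x_0 ∈ {−4, ..., 4}. For each x_0, f_y(x_0, y) is a polynomial in y; find its integer roots y ∈ {−4, ..., 4}, then test f_x and f at those candidates.
  x = -4: f_y(-4, y) = -6*y**2 - 26*y - 40; no integer root y with |y| ≤ 4.
  x = -3: f_y(-3, y) = -6*y**2 - 28*y - 39; no integer root y with |y| ≤ 4.
  x = -2: f_y(-2, y) = -6*y**2 - 30*y - 40; no integer root y with |y| ≤ 4.
  x = -1: f_y(-1, y) = -6*y**2 - 32*y - 43; no integer root y with |y| ≤ 4.
  x = 0: f_y(0, y) = -6*y**2 - 34*y - 48; vanishes at y ∈ {-3}. (0, -3): f_x = 0, f = 0 — SINGULAR.
  x = 1: f_y(1, y) = -6*y**2 - 36*y - 55; no integer root y with |y| ≤ 4.
  x = 2: f_y(2, y) = -6*y**2 - 38*y - 64; no integer root y with |y| ≤ 4.
  x = 3: f_y(3, y) = -6*y**2 - 40*y - 75; no integer root y with |y| ≤ 4.
  x = 4: f_y(4, y) = -6*y**2 - 42*y - 88; no integer root y with |y| ≤ 4.
Only singular point on the grid: (0, -3).
Classify: substitute x = 0 + u, y = -3 + v and expand: f = -3*u**3 - u**2*v - u*v**2 - 2*v**3 + v**2.
No constant or linear terms (consistent with a singular point). Quadratic part: v**2. Cubic part: -3*u**3 - u**2*v - u*v**2 - 2*v**3.
The quadratic part v**2 is a perfect square, so there is a single (double) tangent line v = 0, i.e. y = -3. Restricting the cubic part to that line (v = 0) leaves -3*u**3 ≠ 0, so f is not divisible by v and the branch is v² ≈ 3*u**3 to lowest order — this is a cusp.
Classification: cusp.


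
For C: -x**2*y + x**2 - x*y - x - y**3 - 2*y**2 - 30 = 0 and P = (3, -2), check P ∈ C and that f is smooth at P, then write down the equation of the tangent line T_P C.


Tangent line at P: 19*x - 16*y - 89 = 0.

Step 1: f(3, -2) = 0, so P lies on C.
Step 2: partial derivatives
  f_x(x, y) = -2*x*y + 2*x - y - 1, f_y(x, y) = -x**2 - x - 3*y**2 - 4*y.
  f_x(P) = 19, f_y(P) = -16 (gradient nonzero, so P is smooth).
Step 3: tangent line at P: 19·(x − 3) + -16·(y − -2) = 0.
Expanding: 19*x - 16*y - 89 = 0.


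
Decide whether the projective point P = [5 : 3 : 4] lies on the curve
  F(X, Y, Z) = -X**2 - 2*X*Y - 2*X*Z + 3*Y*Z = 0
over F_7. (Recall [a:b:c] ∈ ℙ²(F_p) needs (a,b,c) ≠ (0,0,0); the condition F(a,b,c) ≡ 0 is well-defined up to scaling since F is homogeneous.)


F(5,3,4) ≡ 4 (mod 7); P is NOT on the curve.

Evaluate F(5, 3, 4) term-by-term (mod 7).
  -X**2 ↦ -1·25·1·1 = -25
  -2*X*Y ↦ -2·5·3·1 = -30
  -2*X*Z ↦ -2·5·1·4 = -40
  3*Y*Z ↦ 3·1·3·4 = 36
Sum: F(5, 3, 4) = (-25) + (-30) + (-40) + (36) = -59.
Reducing mod 7: -59 ≡ 4 (mod 7).
Since F(a, b, c) ≡ 4 ≠ 0 (mod 7), P does NOT lie on the curve.


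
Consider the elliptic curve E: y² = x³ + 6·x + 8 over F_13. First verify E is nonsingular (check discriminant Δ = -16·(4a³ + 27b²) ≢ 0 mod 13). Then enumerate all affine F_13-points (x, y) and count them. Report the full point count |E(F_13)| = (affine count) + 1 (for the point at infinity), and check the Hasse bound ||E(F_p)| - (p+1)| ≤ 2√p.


Affine points = {(3, 1), (3, 12), (6, 0), (7, 4), (7, 9), (8, 3), (8, 10), (11, 1), (11, 12), (12, 1), (12, 12)}; affine count = 11; |E(F_13)| = 12.

Discriminant check: Δ ∝ 4a³ + 27b² = 4·6³ + 27·8² = 4·216 + 27·64 ≡ 5 (mod 13). Nonzero ⇒ E is nonsingular.
For each x ∈ F_13, compute rhs = x³ + 6·x + 8 mod 13, then count y ∈ F_13 with y² ≡ rhs.
  x = 0: rhs = 8, matching y values: none (0 points).
  x = 1: rhs = 2, matching y values: none (0 points).
  x = 2: rhs = 2, matching y values: none (0 points).
  x = 3: rhs = 1, matching y values: 1, 12 (2 points).
  x = 4: rhs = 5, matching y values: none (0 points).
  x = 5: rhs = 7, matching y values: none (0 points).
  x = 6: rhs = 0, matching y values: 0 (1 points).
  x = 7: rhs = 3, matching y values: 4, 9 (2 points).
  x = 8: rhs = 9, matching y values: 3, 10 (2 points).
  x = 9: rhs = 11, matching y values: none (0 points).
  x = 10: rhs = 2, matching y values: none (0 points).
  x = 11: rhs = 1, matching y values: 1, 12 (2 points).
  x = 12: rhs = 1, matching y values: 1, 12 (2 points).
Total affine count: 11.
Full point count |E(F_13)| = 11 + 1 = 12.
Hasse bound: |12 − (13+1)| = |-2| = 2 ≤ 2√13 ≈ 7.2111 ✓.


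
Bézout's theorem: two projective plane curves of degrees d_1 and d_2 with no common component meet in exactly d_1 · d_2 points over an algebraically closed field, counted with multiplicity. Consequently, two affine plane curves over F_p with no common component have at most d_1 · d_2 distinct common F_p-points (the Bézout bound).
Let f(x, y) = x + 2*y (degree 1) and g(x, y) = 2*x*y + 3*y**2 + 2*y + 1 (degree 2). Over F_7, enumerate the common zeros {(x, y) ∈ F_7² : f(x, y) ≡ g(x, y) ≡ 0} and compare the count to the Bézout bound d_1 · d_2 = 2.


Common zeros: {(4, 5), (6, 4)}; count = 2; Bézout bound = 2.

deg(f) = 1, deg(g) = 2, so Bézout bound = 2.
Scan x ∈ F_7. For each x, list the y ∈ F_7 with f(x, y) ≡ 0 and those with g(x, y) ≡ 0 (mod 7); the common zeros in that column are the intersection.
  x = 0: f ≡ 0 at y ∈ {0}; g ≡ 0 at y ∈ ∅; common: ∅.
  x = 1: f ≡ 0 at y ∈ {3}; g ≡ 0 at y ∈ {2, 6}; common: ∅.
  x = 2: f ≡ 0 at y ∈ {6}; g ≡ 0 at y ∈ ∅; common: ∅.
  x = 3: f ≡ 0 at y ∈ {2}; g ≡ 0 at y ∈ ∅; common: ∅.
  x = 4: f ≡ 0 at y ∈ {5}; g ≡ 0 at y ∈ {1, 5}; common: {5}.
  x = 5: f ≡ 0 at y ∈ {1}; g ≡ 0 at y ∈ ∅; common: ∅.
  x = 6: f ≡ 0 at y ∈ {4}; g ≡ 0 at y ∈ {3, 4}; common: {4}.
Collecting: common zeros = {(4, 5), (6, 4)}, so the count is 2.
Comparison with the Bézout bound: 2 ≤ 2 = deg(f)·deg(g), as expected for curves with no common component (the bound is attained).


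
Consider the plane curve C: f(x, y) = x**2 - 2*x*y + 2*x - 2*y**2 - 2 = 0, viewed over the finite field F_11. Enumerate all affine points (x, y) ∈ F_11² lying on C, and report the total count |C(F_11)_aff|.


Affine F_11-points: {(1, 2), (1, 8), (2, 1), (2, 8), (4, 0), (4, 7), (5, 0), (5, 6), (8, 7), (9, 1)}; count = 10.

For each of the 121 pairs (x, y) ∈ F_11², evaluate f(x, y) mod 11. Record the zeros.
  x = 0: [0↦9, 1↦7, 2↦1, 3↦2, 4↦10, 5↦3, 6↦3, 7↦10, 8↦2, 9↦1, 10↦7]  zeros at y ∈ ∅
  x = 1: [0↦1, 1↦8, 2↦0, 3↦10, 4↦5, 5↦7, 6↦5, 7↦10, 8↦0, 9↦8, 10↦1]  zeros at y ∈ {2, 8}
  x = 2: [0↦6, 1↦0, 2↦1, 3↦9, 4↦2, 5↦2, 6↦9, 7↦1, 8↦0, 9↦6, 10↦8]  zeros at y ∈ {1, 8}
  x = 3: [0↦2, 1↦5, 2↦4, 3↦10, 4↦1, 5↦10, 6↦4, 7↦5, 8↦2, 9↦6, 10↦6]  zeros at y ∈ ∅
  x = 4: [0↦0, 1↦1, 2↦9, 3↦2, 4↦2, 5↦9, 6↦1, 7↦0, 8↦6, 9↦8, 10↦6]  zeros at y ∈ {0, 7}
  x = 5: [0↦0, 1↦10, 2↦5, 3↦7, 4↦5, 5↦10, 6↦0, 7↦8, 8↦1, 9↦1, 10↦8]  zeros at y ∈ {0, 6}
  x = 6: [0↦2, 1↦10, 2↦3, 3↦3, 4↦10, 5↦2, 6↦1, 7↦7, 8↦9, 9↦7, 10↦1]  zeros at y ∈ ∅
  x = 7: [0↦6, 1↦1, 2↦3, 3↦1, 4↦6, 5↦7, 6↦4, 7↦8, 8↦8, 9↦4, 10↦7]  zeros at y ∈ ∅
  x = 8: [0↦1, 1↦5, 2↦5, 3↦1, 4↦4, 5↦3, 6↦9, 7↦0, 8↦9, 9↦3, 10↦4]  zeros at y ∈ {7}
  x = 9: [0↦9, 1↦0, 2↦9, 3↦3, 4↦4, 5↦1, 6↦5, 7↦5, 8↦1, 9↦4, 10↦3]  zeros at y ∈ {1}
  x = 10: [0↦8, 1↦8, 2↦4, 3↦7, 4↦6, 5↦1, 6↦3, 7↦1, 8↦6, 9↦7, 10↦4]  zeros at y ∈ ∅
Collecting zeros: affine points = {(1, 2), (1, 8), (2, 1), (2, 8), (4, 0), (4, 7), (5, 0), (5, 6), (8, 7), (9, 1)}.
Total count |C(F_11)_aff| = 10.


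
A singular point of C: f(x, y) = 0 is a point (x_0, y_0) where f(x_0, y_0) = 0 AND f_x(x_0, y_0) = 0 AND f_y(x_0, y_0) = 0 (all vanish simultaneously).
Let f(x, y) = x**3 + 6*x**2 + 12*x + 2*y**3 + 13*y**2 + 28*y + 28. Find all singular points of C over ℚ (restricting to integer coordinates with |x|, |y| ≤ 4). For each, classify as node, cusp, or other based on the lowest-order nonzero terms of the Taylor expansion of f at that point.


Singular points: {(-2, -2)}; classification: cusp.

Compute partial derivatives:
  f_x = 3*x**2 + 12*x + 12.
  f_y = 6*y**2 + 26*y + 28.
Scan x_0 ∈ {−4, ..., 4}. For each x_0, f_y(x_0, y) is a polynomial in y; find its integer roots y ∈ {−4, ..., 4}, then test f_x and f at those candidates.
  x = -4: f_y(-4, y) = 6*y**2 + 26*y + 28; vanishes at y ∈ {-2}. (-4, -2): f_x = 12 ≠ 0.
  x = -3: f_y(-3, y) = 6*y**2 + 26*y + 28; vanishes at y ∈ {-2}. (-3, -2): f_x = 3 ≠ 0.
  x = -2: f_y(-2, y) = 6*y**2 + 26*y + 28; vanishes at y ∈ {-2}. (-2, -2): f_x = 0, f = 0 — SINGULAR.
  x = -1: f_y(-1, y) = 6*y**2 + 26*y + 28; vanishes at y ∈ {-2}. (-1, -2): f_x = 3 ≠ 0.
  x = 0: f_y(0, y) = 6*y**2 + 26*y + 28; vanishes at y ∈ {-2}. (0, -2): f_x = 12 ≠ 0.
  x = 1: f_y(1, y) = 6*y**2 + 26*y + 28; vanishes at y ∈ {-2}. (1, -2): f_x = 27 ≠ 0.
  x = 2: f_y(2, y) = 6*y**2 + 26*y + 28; vanishes at y ∈ {-2}. (2, -2): f_x = 48 ≠ 0.
  x = 3: f_y(3, y) = 6*y**2 + 26*y + 28; vanishes at y ∈ {-2}. (3, -2): f_x = 75 ≠ 0.
  x = 4: f_y(4, y) = 6*y**2 + 26*y + 28; vanishes at y ∈ {-2}. (4, -2): f_x = 108 ≠ 0.
Only singular point on the grid: (-2, -2).
Classify: substitute x = -2 + u, y = -2 + v and expand: f = u**3 + 2*v**3 + v**2.
No constant or linear terms (consistent with a singular point). Quadratic part: v**2. Cubic part: u**3 + 2*v**3.
The quadratic part v**2 is a perfect square, so there is a single (double) tangent line v = 0, i.e. y = -2. Restricting the cubic part to that line (v = 0) leaves u**3 ≠ 0, so f is not divisible by v and the branch is v² ≈ -u**3 to lowest order — this is a cusp.
Classification: cusp.


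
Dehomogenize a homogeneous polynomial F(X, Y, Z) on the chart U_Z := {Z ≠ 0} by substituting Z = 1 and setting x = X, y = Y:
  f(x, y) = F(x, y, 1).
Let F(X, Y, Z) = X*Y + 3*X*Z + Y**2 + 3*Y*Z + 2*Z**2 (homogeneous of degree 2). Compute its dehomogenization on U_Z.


f(x, y) = x*y + 3*x + y**2 + 3*y + 2

On U_Z we set Z = 1. Each monomial c·X^i·Y^j·Z^k in F becomes c·x^i·y^j·1^k = c·x^i·y^j.
Substituting Z = 1: F(X, Y, 1) = x*y + 3*x + y**2 + 3*y + 2.
Note: deg(f) ≤ deg(F) = 2; strict inequality happens when F is divisible by Z (lost terms).


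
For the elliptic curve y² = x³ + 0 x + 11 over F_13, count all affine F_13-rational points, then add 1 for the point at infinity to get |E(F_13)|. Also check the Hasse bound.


Affine points = {(1, 5), (1, 8), (3, 5), (3, 8), (4, 6), (4, 7), (7, 4), (7, 9), (8, 4), (8, 9), (9, 5), (9, 8), (10, 6), (10, 7), (11, 4), (11, 9), (12, 6), (12, 7)}; affine count = 18; |E(F_13)| = 19.

Discriminant check: Δ ∝ 4a³ + 27b² = 4·0³ + 27·11² = 4·0 + 27·121 ≡ 4 (mod 13). Nonzero ⇒ E is nonsingular.
For each x ∈ F_13, compute rhs = x³ + 0·x + 11 mod 13, then count y ∈ F_13 with y² ≡ rhs.
  x = 0: rhs = 11, matching y values: none (0 points).
  x = 1: rhs = 12, matching y values: 5, 8 (2 points).
  x = 2: rhs = 6, matching y values: none (0 points).
  x = 3: rhs = 12, matching y values: 5, 8 (2 points).
  x = 4: rhs = 10, matching y values: 6, 7 (2 points).
  x = 5: rhs = 6, matching y values: none (0 points).
  x = 6: rhs = 6, matching y values: none (0 points).
  x = 7: rhs = 3, matching y values: 4, 9 (2 points).
  x = 8: rhs = 3, matching y values: 4, 9 (2 points).
  x = 9: rhs = 12, matching y values: 5, 8 (2 points).
  x = 10: rhs = 10, matching y values: 6, 7 (2 points).
  x = 11: rhs = 3, matching y values: 4, 9 (2 points).
  x = 12: rhs = 10, matching y values: 6, 7 (2 points).
Total affine count: 18.
Full point count |E(F_13)| = 18 + 1 = 19.
Hasse bound: |19 − (13+1)| = |5| = 5 ≤ 2√13 ≈ 7.2111 ✓.


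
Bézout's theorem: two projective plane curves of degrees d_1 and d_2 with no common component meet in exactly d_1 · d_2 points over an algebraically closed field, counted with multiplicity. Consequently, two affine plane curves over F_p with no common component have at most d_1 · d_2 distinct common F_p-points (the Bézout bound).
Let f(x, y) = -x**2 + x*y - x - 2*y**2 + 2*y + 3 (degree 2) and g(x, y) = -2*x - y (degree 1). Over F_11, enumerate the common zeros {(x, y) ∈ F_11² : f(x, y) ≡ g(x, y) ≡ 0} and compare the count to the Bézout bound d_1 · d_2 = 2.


Common zeros: {(5, 1)}; count = 1; Bézout bound = 2.

deg(f) = 2, deg(g) = 1, so Bézout bound = 2.
Scan x ∈ F_11. For each x, list the y ∈ F_11 with f(x, y) ≡ 0 and those with g(x, y) ≡ 0 (mod 11); the common zeros in that column are the intersection.
  x = 0: f ≡ 0 at y ∈ ∅; g ≡ 0 at y ∈ {0}; common: ∅.
  x = 1: f ≡ 0 at y ∈ ∅; g ≡ 0 at y ∈ {9}; common: ∅.
  x = 2: f ≡ 0 at y ∈ {5, 8}; g ≡ 0 at y ∈ {7}; common: ∅.
  x = 3: f ≡ 0 at y ∈ ∅; g ≡ 0 at y ∈ {5}; common: ∅.
  x = 4: f ≡ 0 at y ∈ ∅; g ≡ 0 at y ∈ {3}; common: ∅.
  x = 5: f ≡ 0 at y ∈ {1, 8}; g ≡ 0 at y ∈ {1}; common: {1}.
  x = 6: f ≡ 0 at y ∈ {1, 3}; g ≡ 0 at y ∈ {10}; common: ∅.
  x = 7: f ≡ 0 at y ∈ {3, 7}; g ≡ 0 at y ∈ {8}; common: ∅.
  x = 8: f ≡ 0 at y ∈ ∅; g ≡ 0 at y ∈ {6}; common: ∅.
  x = 9: f ≡ 0 at y ∈ ∅; g ≡ 0 at y ∈ {4}; common: ∅.
  x = 10: f ≡ 0 at y ∈ {7, 10}; g ≡ 0 at y ∈ {2}; common: ∅.
Collecting: common zeros = {(5, 1)}, so the count is 1.
Comparison with the Bézout bound: 1 ≤ 2 = deg(f)·deg(g), as expected for curves with no common component (the affine F_11-count falls short of the bound because intersections may lie at infinity, over extension fields, or carry multiplicity).


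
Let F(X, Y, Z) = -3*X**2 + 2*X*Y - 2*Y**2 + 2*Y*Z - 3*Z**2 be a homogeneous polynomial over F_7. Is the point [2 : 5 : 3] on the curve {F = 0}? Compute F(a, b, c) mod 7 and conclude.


F(2,5,3) ≡ 3 (mod 7); P is NOT on the curve.

Evaluate F(2, 5, 3) term-by-term (mod 7).
  -3*X**2 ↦ -3·4·1·1 = -12
  2*X*Y ↦ 2·2·5·1 = 20
  -2*Y**2 ↦ -2·1·25·1 = -50
  2*Y*Z ↦ 2·1·5·3 = 30
  -3*Z**2 ↦ -3·1·1·9 = -27
Sum: F(2, 5, 3) = (-12) + (20) + (-50) + (30) + (-27) = -39.
Reducing mod 7: -39 ≡ 3 (mod 7).
Since F(a, b, c) ≡ 3 ≠ 0 (mod 7), P does NOT lie on the curve.


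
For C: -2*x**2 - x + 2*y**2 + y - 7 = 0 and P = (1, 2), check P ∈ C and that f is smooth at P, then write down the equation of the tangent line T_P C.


Tangent line at P: -5*x + 9*y - 13 = 0.

Step 1: f(1, 2) = 0, so P lies on C.
Step 2: partial derivatives
  f_x(x, y) = -4*x - 1, f_y(x, y) = 4*y + 1.
  f_x(P) = -5, f_y(P) = 9 (gradient nonzero, so P is smooth).
Step 3: tangent line at P: -5·(x − 1) + 9·(y − 2) = 0.
Expanding: -5*x + 9*y - 13 = 0.


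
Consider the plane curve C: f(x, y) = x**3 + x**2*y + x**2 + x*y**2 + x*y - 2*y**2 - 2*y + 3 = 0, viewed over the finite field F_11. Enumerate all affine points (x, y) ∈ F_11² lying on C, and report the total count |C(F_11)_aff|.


Affine F_11-points: {(1, 4), (1, 7), (2, 10), (4, 4), (4, 9), (5, 3), (5, 6)}; count = 7.

For each of the 121 pairs (x, y) ∈ F_11², evaluate f(x, y) mod 11. Record the zeros.
  x = 0: [0↦3, 1↦10, 2↦2, 3↦1, 4↦7, 5↦9, 6↦7, 7↦1, 8↦2, 9↦10, 10↦3]  zeros at y ∈ ∅
  x = 1: [0↦5, 1↦4, 2↦1, 3↦7, 4↦0, 5↦2, 6↦2, 7↦0, 8↦7, 9↦1, 10↦4]  zeros at y ∈ {4, 7}
  x = 2: [0↦4, 1↦8, 2↦1, 3↦5, 4↦9, 5↦2, 6↦6, 7↦10, 8↦3, 9↦7, 10↦0]  zeros at y ∈ {10}
  x = 3: [0↦6, 1↦6, 2↦8, 3↦1, 4↦7, 5↦4, 6↦3, 7↦4, 8↦7, 9↦1, 10↦8]  zeros at y ∈ ∅
  x = 4: [0↦6, 1↦4, 2↦6, 3↦1, 4↦0, 5↦3, 6↦10, 7↦10, 8↦3, 9↦0, 10↦1]  zeros at y ∈ {4, 9}
  x = 5: [0↦10, 1↦8, 2↦1, 3↦0, 4↦5, 5↦5, 6↦0, 7↦1, 8↦8, 9↦10, 10↦7]  zeros at y ∈ {3, 6}
  x = 6: [0↦2, 1↦2, 2↦10, 3↦4, 4↦6, 5↦5, 6↦1, 7↦5, 8↦6, 9↦4, 10↦10]  zeros at y ∈ ∅
  x = 7: [0↦10, 1↦3, 2↦6, 3↦8, 4↦9, 5↦9, 6↦8, 7↦6, 8↦3, 9↦10, 10↦5]  zeros at y ∈ ∅
  x = 8: [0↦7, 1↦6, 2↦6, 3↦7, 4↦9, 5↦1, 6↦5, 7↦10, 8↦5, 9↦1, 10↦9]  zeros at y ∈ ∅
  x = 9: [0↦10, 1↦6, 2↦5, 3↦7, 4↦1, 5↦9, 6↦9, 7↦1, 8↦7, 9↦5, 10↦6]  zeros at y ∈ ∅
  x = 10: [0↦3, 1↦9, 2↦9, 3↦3, 4↦2, 5↦6, 6↦4, 7↦7, 8↦4, 9↦6, 10↦2]  zeros at y ∈ ∅
Collecting zeros: affine points = {(1, 4), (1, 7), (2, 10), (4, 4), (4, 9), (5, 3), (5, 6)}.
Total count |C(F_11)_aff| = 7.


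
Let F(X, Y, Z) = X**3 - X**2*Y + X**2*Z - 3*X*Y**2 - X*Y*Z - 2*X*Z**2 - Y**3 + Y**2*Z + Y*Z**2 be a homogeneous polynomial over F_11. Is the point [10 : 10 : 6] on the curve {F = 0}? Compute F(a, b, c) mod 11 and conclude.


F(10,10,6) ≡ 2 (mod 11); P is NOT on the curve.

Evaluate F(10, 10, 6) term-by-term (mod 11).
  X**3 ↦ 1·1000·1·1 = 1000
  -X**2*Y ↦ -1·100·10·1 = -1000
  X**2*Z ↦ 1·100·1·6 = 600
  -3*X*Y**2 ↦ -3·10·100·1 = -3000
  -X*Y*Z ↦ -1·10·10·6 = -600
  -2*X*Z**2 ↦ -2·10·1·36 = -720
  -Y**3 ↦ -1·1·1000·1 = -1000
  Y**2*Z ↦ 1·1·100·6 = 600
  Y*Z**2 ↦ 1·1·10·36 = 360
Sum: F(10, 10, 6) = (1000) + (-1000) + (600) + (-3000) + (-600) + (-720) + (-1000) + (600) + (360) = -3760.
Reducing mod 11: -3760 ≡ 2 (mod 11).
Since F(a, b, c) ≡ 2 ≠ 0 (mod 11), P does NOT lie on the curve.


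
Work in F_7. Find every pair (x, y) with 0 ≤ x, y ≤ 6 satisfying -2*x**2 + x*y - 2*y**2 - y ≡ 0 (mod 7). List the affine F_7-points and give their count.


Affine F_7-points: {(0, 0), (0, 3), (2, 2), (3, 4), (5, 3), (5, 6), (6, 2), (6, 4)}; count = 8.

For each of the 49 pairs (x, y) ∈ F_7², evaluate f(x, y) mod 7. Record the zeros.
  x = 0: [0↦0, 1↦4, 2↦4, 3↦0, 4↦6, 5↦1, 6↦6]  zeros at y ∈ {0, 3}
  x = 1: [0↦5, 1↦3, 2↦4, 3↦1, 4↦1, 5↦4, 6↦3]  zeros at y ∈ ∅
  x = 2: [0↦6, 1↦5, 2↦0, 3↦5, 4↦6, 5↦3, 6↦3]  zeros at y ∈ {2}
  x = 3: [0↦3, 1↦3, 2↦6, 3↦5, 4↦0, 5↦5, 6↦6]  zeros at y ∈ {4}
  x = 4: [0↦3, 1↦4, 2↦1, 3↦1, 4↦4, 5↦3, 6↦5]  zeros at y ∈ ∅
  x = 5: [0↦6, 1↦1, 2↦6, 3↦0, 4↦4, 5↦4, 6↦0]  zeros at y ∈ {3, 6}
  x = 6: [0↦5, 1↦1, 2↦0, 3↦2, 4↦0, 5↦1, 6↦5]  zeros at y ∈ {2, 4}
Collecting zeros: affine points = {(0, 0), (0, 3), (2, 2), (3, 4), (5, 3), (5, 6), (6, 2), (6, 4)}.
Total count |C(F_7)_aff| = 8.
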